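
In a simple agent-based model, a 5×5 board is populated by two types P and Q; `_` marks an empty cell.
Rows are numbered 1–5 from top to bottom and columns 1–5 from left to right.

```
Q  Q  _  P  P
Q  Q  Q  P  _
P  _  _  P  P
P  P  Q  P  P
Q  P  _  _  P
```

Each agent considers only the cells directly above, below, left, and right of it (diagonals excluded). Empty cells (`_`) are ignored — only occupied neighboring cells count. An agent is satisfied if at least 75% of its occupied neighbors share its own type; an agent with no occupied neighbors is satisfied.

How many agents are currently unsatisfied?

10

(1,1)Q 2/2 satisfied
(1,2)Q 2/2 satisfied
(1,4)P 2/2 satisfied
(1,5)P 1/1 satisfied
(2,1)Q 2/3 not
(2,2)Q 3/3 satisfied
(2,3)Q 1/2 not
(2,4)P 2/3 not
(3,1)P 1/2 not
(3,4)P 3/3 satisfied
(3,5)P 2/2 satisfied
(4,1)P 2/3 not
(4,2)P 2/3 not
(4,3)Q 0/2 not
(4,4)P 2/3 not
(4,5)P 3/3 satisfied
(5,1)Q 0/2 not
(5,2)P 1/2 not
(5,5)P 1/1 satisfied
Unsatisfied: (2,1), (2,3), (2,4), (3,1), (4,1), (4,2), (4,3), (4,4), (5,1), (5,2) — 10 in total.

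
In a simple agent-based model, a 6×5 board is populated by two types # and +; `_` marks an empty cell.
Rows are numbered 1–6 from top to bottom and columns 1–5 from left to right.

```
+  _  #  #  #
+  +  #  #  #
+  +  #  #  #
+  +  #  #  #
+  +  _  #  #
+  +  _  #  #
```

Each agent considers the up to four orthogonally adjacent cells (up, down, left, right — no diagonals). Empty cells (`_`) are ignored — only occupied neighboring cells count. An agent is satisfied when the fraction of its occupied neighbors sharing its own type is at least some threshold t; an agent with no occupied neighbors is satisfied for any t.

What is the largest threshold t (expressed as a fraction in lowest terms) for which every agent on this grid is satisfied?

(1,1)+ 1/1
(1,3)# 2/2
(1,4)# 3/3
(1,5)# 2/2
(2,1)+ 3/3
(2,2)+ 2/3
(2,3)# 3/4
(2,4)# 4/4
(2,5)# 3/3
(3,1)+ 3/3
(3,2)+ 3/4
(3,3)# 3/4
(3,4)# 4/4
(3,5)# 3/3
(4,1)+ 3/3
(4,2)+ 3/4
(4,3)# 2/3
(4,4)# 4/4
(4,5)# 3/3
(5,1)+ 3/3
(5,2)+ 3/3
(5,4)# 3/3
(5,5)# 3/3
(6,1)+ 2/2
(6,2)+ 2/2
(6,4)# 2/2
(6,5)# 2/2
The smallest same-type fraction is 2/3 at (2,2), which reduces to 2/3. Any threshold above that leaves this agent unsatisfied.

2/3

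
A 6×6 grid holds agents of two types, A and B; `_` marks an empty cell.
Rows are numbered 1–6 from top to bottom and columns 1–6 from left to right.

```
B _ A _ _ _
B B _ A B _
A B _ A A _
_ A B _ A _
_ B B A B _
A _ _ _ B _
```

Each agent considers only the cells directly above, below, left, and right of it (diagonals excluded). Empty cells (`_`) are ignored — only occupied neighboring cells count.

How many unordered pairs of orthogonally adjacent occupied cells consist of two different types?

Scan each occupied cell's neighbors to the right and below so each pair is counted once.
From row 1: 0 unlike of 1 pairs (running 0/1).
From row 2: 3 unlike of 6 pairs (running 3/7).
From row 3: 2 unlike of 4 pairs (running 5/11).
From row 4: 3 unlike of 4 pairs (running 8/15).
From row 5: 2 unlike of 4 pairs (running 10/19).
Total adjacent occupied pairs: 19; unlike-type pairs: 10.

10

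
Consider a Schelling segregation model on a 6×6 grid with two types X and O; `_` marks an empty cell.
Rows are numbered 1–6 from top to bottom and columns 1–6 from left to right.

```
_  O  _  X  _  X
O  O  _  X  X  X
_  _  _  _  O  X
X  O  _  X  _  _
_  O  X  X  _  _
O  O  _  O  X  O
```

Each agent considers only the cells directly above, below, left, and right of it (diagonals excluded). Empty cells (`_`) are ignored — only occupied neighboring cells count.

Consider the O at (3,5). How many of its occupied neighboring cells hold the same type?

Occupied neighbors of (3,5): (2,5)=X, (3,6)=X.
Same type (O): 0 of 2.

0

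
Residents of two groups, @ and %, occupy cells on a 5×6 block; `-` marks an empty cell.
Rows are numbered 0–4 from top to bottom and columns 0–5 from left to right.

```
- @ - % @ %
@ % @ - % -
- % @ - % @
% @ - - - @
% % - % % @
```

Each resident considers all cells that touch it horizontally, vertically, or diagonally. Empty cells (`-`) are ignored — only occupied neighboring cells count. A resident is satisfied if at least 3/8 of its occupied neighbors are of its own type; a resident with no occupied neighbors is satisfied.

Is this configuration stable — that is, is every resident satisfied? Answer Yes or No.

Row 0: (0,1)@ 2/3 satisfied · (0,3)% 1/3 not · (0,4)@ 0/3 not · (0,5)% 1/2 satisfied
Row 1: (1,0)@ 1/3 not · (1,1)% 1/5 not · (1,2)@ 2/5 satisfied · (1,4)% 3/5 satisfied
Row 2: (2,1)% 2/6 not · (2,2)@ 2/4 satisfied · (2,4)% 1/3 not · (2,5)@ 1/3 not
Row 3: (3,0)% 3/4 satisfied · (3,1)@ 1/5 not · (3,5)@ 2/4 satisfied
Row 4: (4,0)% 2/3 satisfied · (4,1)% 2/3 satisfied · (4,3)% 1/1 satisfied · (4,4)% 1/3 not · (4,5)@ 1/2 satisfied
For instance (0,3) has only 1/3 same-type neighbors, below 3/8.

No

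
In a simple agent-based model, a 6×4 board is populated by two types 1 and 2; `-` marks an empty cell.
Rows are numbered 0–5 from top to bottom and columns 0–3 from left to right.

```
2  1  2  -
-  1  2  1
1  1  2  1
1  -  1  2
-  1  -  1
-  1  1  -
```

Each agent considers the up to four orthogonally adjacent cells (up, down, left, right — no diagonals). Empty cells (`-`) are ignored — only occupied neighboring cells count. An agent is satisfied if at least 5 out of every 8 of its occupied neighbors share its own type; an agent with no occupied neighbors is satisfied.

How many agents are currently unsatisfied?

10

Row 0: (0,0)2 0/1 not · (0,1)1 1/3 not · (0,2)2 1/2 not
Row 1: (1,1)1 2/3 satisfied · (1,2)2 2/4 not · (1,3)1 1/2 not
Row 2: (2,0)1 2/2 satisfied · (2,1)1 2/3 satisfied · (2,2)2 1/4 not · (2,3)1 1/3 not
Row 3: (3,0)1 1/1 satisfied · (3,2)1 0/2 not · (3,3)2 0/3 not
Row 4: (4,1)1 1/1 satisfied · (4,3)1 0/1 not
Row 5: (5,1)1 2/2 satisfied · (5,2)1 1/1 satisfied
Unsatisfied: (0,0), (0,1), (0,2), (1,2), (1,3), (2,2), (2,3), (3,2), (3,3), (4,3) — 10 in total.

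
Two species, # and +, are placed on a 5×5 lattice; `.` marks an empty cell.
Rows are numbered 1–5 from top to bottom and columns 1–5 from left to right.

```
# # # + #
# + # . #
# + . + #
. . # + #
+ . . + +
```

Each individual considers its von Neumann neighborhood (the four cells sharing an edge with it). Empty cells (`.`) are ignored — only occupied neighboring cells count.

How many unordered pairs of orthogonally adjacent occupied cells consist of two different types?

Scan each occupied cell's neighbors to the right and below so each pair is counted once.
Row 1: #(1,1)–#(1,2)= #(1,1)–#(2,1)= #(1,2)–#(1,3)= #(1,2)–+(2,2)≠ #(1,3)–+(1,4)≠ #(1,3)–#(2,3)= +(1,4)–#(1,5)≠ #(1,5)–#(2,5)=  → 3/8 unlike.
Row 2: #(2,1)–+(2,2)≠ #(2,1)–#(3,1)= +(2,2)–#(2,3)≠ +(2,2)–+(3,2)= #(2,5)–#(3,5)=  → 2/5 unlike.
Row 3: #(3,1)–+(3,2)≠ +(3,4)–#(3,5)≠ +(3,4)–+(4,4)= #(3,5)–#(4,5)=  → 2/4 unlike.
Row 4: #(4,3)–+(4,4)≠ +(4,4)–#(4,5)≠ +(4,4)–+(5,4)= #(4,5)–+(5,5)≠  → 3/4 unlike.
Row 5: +(5,4)–+(5,5)=  → 0/1 unlike.
Total adjacent occupied pairs: 22; unlike-type pairs: 10.

10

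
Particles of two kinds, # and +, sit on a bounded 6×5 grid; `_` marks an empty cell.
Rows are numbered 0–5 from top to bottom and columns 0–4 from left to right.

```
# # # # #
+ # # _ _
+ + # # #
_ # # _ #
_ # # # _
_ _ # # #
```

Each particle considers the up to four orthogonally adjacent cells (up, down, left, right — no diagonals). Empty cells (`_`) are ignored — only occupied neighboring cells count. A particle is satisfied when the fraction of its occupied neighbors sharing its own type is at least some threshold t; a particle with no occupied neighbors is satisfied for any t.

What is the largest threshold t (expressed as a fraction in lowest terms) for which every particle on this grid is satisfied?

1/4

(0,0)# 1/2
(0,1)# 3/3
(0,2)# 3/3
(0,3)# 2/2
(0,4)# 1/1
(1,0)+ 1/3
(1,1)# 2/4
(1,2)# 3/3
(2,0)+ 2/2
(2,1)+ 1/4
(2,2)# 3/4
(2,3)# 2/2
(2,4)# 2/2
(3,1)# 2/3
(3,2)# 3/3
(3,4)# 1/1
(4,1)# 2/2
(4,2)# 4/4
(4,3)# 2/2
(5,2)# 2/2
(5,3)# 3/3
(5,4)# 1/1
The smallest same-type fraction is 1/4 at (2,1), which reduces to 1/4. Any threshold above that leaves this particle unsatisfied.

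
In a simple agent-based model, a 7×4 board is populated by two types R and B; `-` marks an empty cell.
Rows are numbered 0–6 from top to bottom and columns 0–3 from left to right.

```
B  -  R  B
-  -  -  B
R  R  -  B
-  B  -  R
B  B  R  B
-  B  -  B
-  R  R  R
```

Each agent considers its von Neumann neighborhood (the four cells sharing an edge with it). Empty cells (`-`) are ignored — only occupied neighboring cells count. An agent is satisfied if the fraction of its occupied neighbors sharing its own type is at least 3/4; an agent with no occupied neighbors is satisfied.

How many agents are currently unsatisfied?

12

Row 0: (0,0)B 0/0 ok · (0,2)R 0/1 unhappy · (0,3)B 1/2 unhappy
Row 1: (1,3)B 2/2 ok
Row 2: (2,0)R 1/1 ok · (2,1)R 1/2 unhappy · (2,3)B 1/2 unhappy
Row 3: (3,1)B 1/2 unhappy · (3,3)R 0/2 unhappy
Row 4: (4,0)B 1/1 ok · (4,1)B 3/4 ok · (4,2)R 0/2 unhappy · (4,3)B 1/3 unhappy
Row 5: (5,1)B 1/2 unhappy · (5,3)B 1/2 unhappy
Row 6: (6,1)R 1/2 unhappy · (6,2)R 2/2 ok · (6,3)R 1/2 unhappy
Unsatisfied: (0,2), (0,3), (2,1), (2,3), (3,1), (3,3), (4,2), (4,3), (5,1), (5,3), (6,1), (6,3) — 12 in total.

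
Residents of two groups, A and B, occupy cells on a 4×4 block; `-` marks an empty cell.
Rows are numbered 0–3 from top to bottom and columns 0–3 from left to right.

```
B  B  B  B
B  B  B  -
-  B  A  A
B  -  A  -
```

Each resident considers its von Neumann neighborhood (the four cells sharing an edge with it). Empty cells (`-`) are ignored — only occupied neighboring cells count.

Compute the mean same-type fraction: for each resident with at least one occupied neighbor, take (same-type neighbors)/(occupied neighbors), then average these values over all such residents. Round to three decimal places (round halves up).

Row 0: (0,0)B 2/2 · (0,1)B 3/3 · (0,2)B 3/3 · (0,3)B 1/1
Row 1: (1,0)B 2/2 · (1,1)B 4/4 · (1,2)B 2/3
Row 2: (2,1)B 1/2 · (2,2)A 2/4 · (2,3)A 1/1
Row 3: (3,0)B — no occupied neighbors · (3,2)A 1/1
Sum over 11 residents: 2/2 + 3/3 + 3/3 + 1/1 + 2/2 + 4/4 + 2/3 + 1/2 + 2/4 + 1/1 + 1/1 = 29/3; mean = 29/3 ÷ 11 = 29/33 = 0.878787… → 0.879.

0.879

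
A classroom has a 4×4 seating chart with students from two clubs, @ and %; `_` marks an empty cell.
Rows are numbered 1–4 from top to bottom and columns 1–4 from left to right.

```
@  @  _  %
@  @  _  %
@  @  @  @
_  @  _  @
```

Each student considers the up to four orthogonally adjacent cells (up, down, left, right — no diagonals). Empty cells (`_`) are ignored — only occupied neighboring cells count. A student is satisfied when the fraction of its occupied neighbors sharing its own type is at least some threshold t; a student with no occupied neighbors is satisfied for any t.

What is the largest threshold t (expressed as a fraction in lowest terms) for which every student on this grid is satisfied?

Row 1: (1,1)@ 2/2 · (1,2)@ 2/2 · (1,4)% 1/1
Row 2: (2,1)@ 3/3 · (2,2)@ 3/3 · (2,4)% 1/2
Row 3: (3,1)@ 2/2 · (3,2)@ 4/4 · (3,3)@ 2/2 · (3,4)@ 2/3
Row 4: (4,2)@ 1/1 · (4,4)@ 1/1
The smallest same-type fraction is 1/2 at (2,4), which reduces to 1/2. Any threshold above that leaves this student unsatisfied.

1/2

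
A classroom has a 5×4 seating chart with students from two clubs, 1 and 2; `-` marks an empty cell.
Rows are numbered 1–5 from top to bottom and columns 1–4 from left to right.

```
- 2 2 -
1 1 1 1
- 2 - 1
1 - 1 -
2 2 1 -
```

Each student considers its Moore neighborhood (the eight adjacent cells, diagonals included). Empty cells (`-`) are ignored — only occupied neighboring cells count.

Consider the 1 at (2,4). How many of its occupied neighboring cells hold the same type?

Occupied neighbors of (2,4): (1,3)=2, (2,3)=1, (3,4)=1.
Same type (1): 2 of 3.

2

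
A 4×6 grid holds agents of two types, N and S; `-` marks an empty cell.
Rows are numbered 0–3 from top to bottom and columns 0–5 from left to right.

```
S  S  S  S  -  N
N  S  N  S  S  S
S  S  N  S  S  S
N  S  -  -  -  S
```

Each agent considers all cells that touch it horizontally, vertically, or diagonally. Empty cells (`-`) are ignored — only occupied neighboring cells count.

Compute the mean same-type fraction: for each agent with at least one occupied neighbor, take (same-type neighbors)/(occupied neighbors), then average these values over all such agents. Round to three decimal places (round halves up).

(0,0)S 2/3
(0,1)S 3/5
(0,2)S 4/5
(0,3)S 3/4
(0,5)N 0/2
(1,0)N 0/5
(1,1)S 5/8
(1,2)N 1/8
(1,3)S 5/7
(1,4)S 6/7
(1,5)S 3/4
(2,0)S 3/5
(2,1)S 3/7
(2,2)N 1/6
(2,3)S 3/5
(2,4)S 6/6
(2,5)S 4/4
(3,0)N 0/3
(3,1)S 2/4
(3,5)S 2/2
Sum over 20 agents: 2/3 + 3/5 + 4/5 + 3/4 + 0/2 + 0/5 + 5/8 + 1/8 + 5/7 + 6/7 + 3/4 + 3/5 + 3/7 + 1/6 + 3/5 + 6/6 + 4/4 + 0/3 + 2/4 + 2/2 = 671/60; mean = 671/60 ÷ 20 = 671/1200 = 0.559166… → 0.559.

0.559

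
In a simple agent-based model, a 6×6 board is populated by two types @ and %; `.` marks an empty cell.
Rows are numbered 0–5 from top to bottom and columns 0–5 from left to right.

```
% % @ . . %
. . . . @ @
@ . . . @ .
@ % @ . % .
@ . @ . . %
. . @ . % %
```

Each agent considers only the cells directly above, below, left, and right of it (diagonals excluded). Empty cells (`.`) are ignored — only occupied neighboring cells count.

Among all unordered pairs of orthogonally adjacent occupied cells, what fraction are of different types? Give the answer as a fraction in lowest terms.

5/14

Scan each occupied cell's neighbors to the right and below so each pair is counted once.
From row 0: 2 unlike of 3 pairs (running 2/3).
From row 1: 0 unlike of 2 pairs (running 2/5).
From row 2: 1 unlike of 2 pairs (running 3/7).
From row 3: 2 unlike of 4 pairs (running 5/11).
From row 4: 0 unlike of 2 pairs (running 5/13).
From row 5: 0 unlike of 1 pairs (running 5/14).
Total adjacent occupied pairs: 14; unlike-type pairs: 5.
5/14 is already in lowest terms.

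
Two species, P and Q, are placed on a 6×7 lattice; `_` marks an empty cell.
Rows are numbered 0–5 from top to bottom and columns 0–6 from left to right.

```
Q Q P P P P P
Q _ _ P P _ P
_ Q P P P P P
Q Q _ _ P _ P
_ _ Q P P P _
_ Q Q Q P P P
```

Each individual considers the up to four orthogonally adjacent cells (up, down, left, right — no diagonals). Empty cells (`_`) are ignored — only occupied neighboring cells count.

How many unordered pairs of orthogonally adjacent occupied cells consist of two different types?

Scan each occupied cell's neighbors to the right and below so each pair is counted once.
From row 0: 1 unlike of 10 pairs (running 1/10).
From row 1: 0 unlike of 4 pairs (running 1/14).
From row 2: 1 unlike of 8 pairs (running 2/22).
From row 3: 0 unlike of 2 pairs (running 2/24).
From row 4: 2 unlike of 7 pairs (running 4/31).
From row 5: 1 unlike of 5 pairs (running 5/36).
Total adjacent occupied pairs: 36; unlike-type pairs: 5.

5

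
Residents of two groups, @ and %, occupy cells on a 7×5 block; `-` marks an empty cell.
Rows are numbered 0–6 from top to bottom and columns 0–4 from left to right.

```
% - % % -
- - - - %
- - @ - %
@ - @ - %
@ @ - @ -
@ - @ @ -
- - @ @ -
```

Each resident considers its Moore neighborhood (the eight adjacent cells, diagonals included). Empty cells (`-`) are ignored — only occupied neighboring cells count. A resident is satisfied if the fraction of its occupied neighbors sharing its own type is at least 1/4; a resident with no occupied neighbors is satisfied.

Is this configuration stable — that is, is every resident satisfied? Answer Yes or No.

Row 0: (0,0)% 0/0 satisfied · (0,2)% 1/1 satisfied · (0,3)% 2/2 satisfied
Row 1: (1,4)% 2/2 satisfied
Row 2: (2,2)@ 1/1 satisfied · (2,4)% 2/2 satisfied
Row 3: (3,0)@ 2/2 satisfied · (3,2)@ 3/3 satisfied · (3,4)% 1/2 satisfied
Row 4: (4,0)@ 3/3 satisfied · (4,1)@ 5/5 satisfied · (4,3)@ 3/4 satisfied
Row 5: (5,0)@ 2/2 satisfied · (5,2)@ 5/5 satisfied · (5,3)@ 4/4 satisfied
Row 6: (6,2)@ 3/3 satisfied · (6,3)@ 3/3 satisfied
All meet the threshold, so the configuration is stable.

Yes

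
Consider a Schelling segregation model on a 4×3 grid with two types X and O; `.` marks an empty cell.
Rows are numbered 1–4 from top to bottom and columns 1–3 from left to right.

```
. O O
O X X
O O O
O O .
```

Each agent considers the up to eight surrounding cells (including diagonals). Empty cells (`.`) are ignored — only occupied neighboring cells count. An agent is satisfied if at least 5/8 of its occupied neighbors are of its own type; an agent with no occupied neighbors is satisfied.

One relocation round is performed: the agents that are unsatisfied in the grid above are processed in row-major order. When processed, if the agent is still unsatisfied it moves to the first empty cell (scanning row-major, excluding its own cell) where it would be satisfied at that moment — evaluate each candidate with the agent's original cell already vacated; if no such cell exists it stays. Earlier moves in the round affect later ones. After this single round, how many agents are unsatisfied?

Initially unsatisfied (in order): (1,2), (1,3), (2,2), (2,3), (3,3).
  (1,2) → (4,3).
  (1,3): no empty cell satisfies it; stays.
  (2,2): no empty cell satisfies it; stays.
  (2,3): no empty cell satisfies it; stays.
  (3,3): no empty cell satisfies it; stays.
Resulting grid:
. . O
O X X
O O O
O O O
Unsatisfied now: (1,3), (2,2), (2,3), (3,3).

4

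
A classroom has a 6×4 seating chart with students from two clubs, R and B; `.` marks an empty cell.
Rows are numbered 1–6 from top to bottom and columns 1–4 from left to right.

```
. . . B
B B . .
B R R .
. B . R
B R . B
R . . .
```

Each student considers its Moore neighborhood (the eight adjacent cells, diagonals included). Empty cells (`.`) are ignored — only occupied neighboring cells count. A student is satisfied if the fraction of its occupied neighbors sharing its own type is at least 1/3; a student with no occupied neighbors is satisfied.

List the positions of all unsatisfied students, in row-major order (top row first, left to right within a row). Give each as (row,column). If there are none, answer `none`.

(3,2), (5,4)

Row 1: (1,4)B 0/0 ok
Row 2: (2,1)B 2/3 ok · (2,2)B 2/4 ok
Row 3: (3,1)B 3/4 ok · (3,2)R 1/5 unhappy · (3,3)R 2/4 ok
Row 4: (4,2)B 2/5 ok · (4,4)R 1/2 ok
Row 5: (5,1)B 1/3 ok · (5,2)R 1/3 ok · (5,4)B 0/1 unhappy
Row 6: (6,1)R 1/2 ok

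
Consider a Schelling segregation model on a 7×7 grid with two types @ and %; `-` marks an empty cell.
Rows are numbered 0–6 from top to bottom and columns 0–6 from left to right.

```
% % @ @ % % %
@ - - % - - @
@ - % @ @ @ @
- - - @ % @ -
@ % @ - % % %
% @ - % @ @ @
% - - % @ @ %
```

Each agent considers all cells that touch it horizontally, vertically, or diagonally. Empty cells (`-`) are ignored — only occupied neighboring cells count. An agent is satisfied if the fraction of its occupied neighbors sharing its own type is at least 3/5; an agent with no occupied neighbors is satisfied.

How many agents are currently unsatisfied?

28

Row 0: (0,0)% 1/2 ✗ · (0,1)% 1/3 ✗ · (0,2)@ 1/3 ✗ · (0,3)@ 1/3 ✗ · (0,4)% 2/3 ✓ · (0,5)% 2/3 ✓ · (0,6)% 1/2 ✗
Row 1: (1,0)@ 1/3 ✗ · (1,3)% 2/6 ✗ · (1,6)@ 2/4 ✗
Row 2: (2,0)@ 1/1 ✓ · (2,2)% 1/3 ✗ · (2,3)@ 2/5 ✗ · (2,4)@ 4/6 ✓ · (2,5)@ 4/5 ✓ · (2,6)@ 3/3 ✓
Row 3: (3,3)@ 3/6 ✗ · (3,4)% 2/7 ✗ · (3,5)@ 3/7 ✗
Row 4: (4,0)@ 1/3 ✗ · (4,1)% 1/4 ✗ · (4,2)@ 2/4 ✗ · (4,4)% 3/7 ✗ · (4,5)% 3/7 ✗ · (4,6)% 1/4 ✗
Row 5: (5,0)% 2/4 ✗ · (5,1)@ 2/5 ✗ · (5,3)% 2/5 ✗ · (5,4)@ 3/7 ✗ · (5,5)@ 4/8 ✗ · (5,6)@ 2/5 ✗
Row 6: (6,0)% 1/2 ✗ · (6,3)% 1/3 ✗ · (6,4)@ 3/5 ✓ · (6,5)@ 4/5 ✓ · (6,6)% 0/3 ✗
Unsatisfied: (0,0), (0,1), (0,2), (0,3), (0,6), (1,0), (1,3), (1,6), (2,2), (2,3), (3,3), (3,4), (3,5), (4,0), (4,1), (4,2), (4,4), (4,5), (4,6), (5,0), (5,1), (5,3), (5,4), (5,5), (5,6), (6,0), (6,3), (6,6) — 28 in total.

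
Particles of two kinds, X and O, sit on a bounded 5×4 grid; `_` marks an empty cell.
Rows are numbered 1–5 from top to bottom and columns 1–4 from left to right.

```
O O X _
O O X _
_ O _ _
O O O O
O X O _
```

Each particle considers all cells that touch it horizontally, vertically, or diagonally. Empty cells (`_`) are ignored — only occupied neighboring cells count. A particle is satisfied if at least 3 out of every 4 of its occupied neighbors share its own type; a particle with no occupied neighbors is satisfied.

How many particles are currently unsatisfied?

Row 1: (1,1)O 3/3 ✓ · (1,2)O 3/5 ✗ · (1,3)X 1/3 ✗
Row 2: (2,1)O 4/4 ✓ · (2,2)O 4/6 ✗ · (2,3)X 1/4 ✗
Row 3: (3,2)O 5/6 ✓
Row 4: (4,1)O 3/4 ✓ · (4,2)O 5/6 ✓ · (4,3)O 4/5 ✓ · (4,4)O 2/2 ✓
Row 5: (5,1)O 2/3 ✗ · (5,2)X 0/5 ✗ · (5,3)O 3/4 ✓
Unsatisfied: (1,2), (1,3), (2,2), (2,3), (5,1), (5,2) — 6 in total.

6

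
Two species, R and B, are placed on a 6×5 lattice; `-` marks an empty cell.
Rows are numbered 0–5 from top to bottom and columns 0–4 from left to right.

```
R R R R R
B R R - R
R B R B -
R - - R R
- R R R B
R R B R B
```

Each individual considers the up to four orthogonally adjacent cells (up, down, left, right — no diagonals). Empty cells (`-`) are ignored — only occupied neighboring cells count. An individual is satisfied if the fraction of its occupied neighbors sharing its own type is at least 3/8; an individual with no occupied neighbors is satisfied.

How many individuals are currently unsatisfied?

8

Row 0: (0,0)R 1/2 ✓ · (0,1)R 3/3 ✓ · (0,2)R 3/3 ✓ · (0,3)R 2/2 ✓ · (0,4)R 2/2 ✓
Row 1: (1,0)B 0/3 ✗ · (1,1)R 2/4 ✓ · (1,2)R 3/3 ✓ · (1,4)R 1/1 ✓
Row 2: (2,0)R 1/3 ✗ · (2,1)B 0/3 ✗ · (2,2)R 1/3 ✗ · (2,3)B 0/2 ✗
Row 3: (3,0)R 1/1 ✓ · (3,3)R 2/3 ✓ · (3,4)R 1/2 ✓
Row 4: (4,1)R 2/2 ✓ · (4,2)R 2/3 ✓ · (4,3)R 3/4 ✓ · (4,4)B 1/3 ✗
Row 5: (5,0)R 1/1 ✓ · (5,1)R 2/3 ✓ · (5,2)B 0/3 ✗ · (5,3)R 1/3 ✗ · (5,4)B 1/2 ✓
Unsatisfied: (1,0), (2,0), (2,1), (2,2), (2,3), (4,4), (5,2), (5,3) — 8 in total.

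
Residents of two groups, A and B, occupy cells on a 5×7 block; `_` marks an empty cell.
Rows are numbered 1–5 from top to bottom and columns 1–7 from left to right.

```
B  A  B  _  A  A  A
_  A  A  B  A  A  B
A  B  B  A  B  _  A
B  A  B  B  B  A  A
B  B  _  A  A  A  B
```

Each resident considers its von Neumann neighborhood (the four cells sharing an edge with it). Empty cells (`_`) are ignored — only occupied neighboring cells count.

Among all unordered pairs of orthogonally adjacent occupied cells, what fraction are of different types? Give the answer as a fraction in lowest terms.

26/45

Scan each occupied cell's neighbors to the right and below so each pair is counted once.
Row 1: B(1,1)–A(1,2)≠ A(1,2)–B(1,3)≠ A(1,2)–A(2,2)= B(1,3)–A(2,3)≠ A(1,5)–A(1,6)= A(1,5)–A(2,5)= A(1,6)–A(1,7)= A(1,6)–A(2,6)= A(1,7)–B(2,7)≠  → 4/9 unlike.
Row 2: A(2,2)–A(2,3)= A(2,2)–B(3,2)≠ A(2,3)–B(2,4)≠ A(2,3)–B(3,3)≠ B(2,4)–A(2,5)≠ B(2,4)–A(3,4)≠ A(2,5)–A(2,6)= A(2,5)–B(3,5)≠ A(2,6)–B(2,7)≠ B(2,7)–A(3,7)≠  → 8/10 unlike.
Row 3: A(3,1)–B(3,2)≠ A(3,1)–B(4,1)≠ B(3,2)–B(3,3)= B(3,2)–A(4,2)≠ B(3,3)–A(3,4)≠ B(3,3)–B(4,3)= A(3,4)–B(3,5)≠ A(3,4)–B(4,4)≠ B(3,5)–B(4,5)= A(3,7)–A(4,7)=  → 6/10 unlike.
Row 4: B(4,1)–A(4,2)≠ B(4,1)–B(5,1)= A(4,2)–B(4,3)≠ A(4,2)–B(5,2)≠ B(4,3)–B(4,4)= B(4,4)–B(4,5)= B(4,4)–A(5,4)≠ B(4,5)–A(4,6)≠ B(4,5)–A(5,5)≠ A(4,6)–A(4,7)= A(4,6)–A(5,6)= A(4,7)–B(5,7)≠  → 7/12 unlike.
Row 5: B(5,1)–B(5,2)= A(5,4)–A(5,5)= A(5,5)–A(5,6)= A(5,6)–B(5,7)≠  → 1/4 unlike.
Total adjacent occupied pairs: 45; unlike-type pairs: 26.
26/45 is already in lowest terms.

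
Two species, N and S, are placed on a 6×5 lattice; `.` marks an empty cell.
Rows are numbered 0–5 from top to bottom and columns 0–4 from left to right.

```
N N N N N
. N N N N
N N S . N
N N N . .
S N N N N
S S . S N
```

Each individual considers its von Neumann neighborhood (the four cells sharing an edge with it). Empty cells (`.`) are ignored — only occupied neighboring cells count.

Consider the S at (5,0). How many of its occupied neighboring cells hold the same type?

Occupied neighbors of (5,0): (4,0)=S, (5,1)=S.
Same type (S): 2 of 2.

2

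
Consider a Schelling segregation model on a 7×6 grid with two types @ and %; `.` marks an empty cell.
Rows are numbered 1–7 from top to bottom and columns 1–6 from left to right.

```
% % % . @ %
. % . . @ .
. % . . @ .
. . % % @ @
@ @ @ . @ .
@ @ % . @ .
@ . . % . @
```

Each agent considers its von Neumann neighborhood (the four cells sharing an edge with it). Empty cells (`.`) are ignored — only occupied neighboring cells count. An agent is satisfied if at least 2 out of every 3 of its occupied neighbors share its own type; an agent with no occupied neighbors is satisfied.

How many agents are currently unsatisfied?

Row 1: (1,1)% 1/1 ✓ · (1,2)% 3/3 ✓ · (1,3)% 1/1 ✓ · (1,5)@ 1/2 ✗ · (1,6)% 0/1 ✗
Row 2: (2,2)% 2/2 ✓ · (2,5)@ 2/2 ✓
Row 3: (3,2)% 1/1 ✓ · (3,5)@ 2/2 ✓
Row 4: (4,3)% 1/2 ✗ · (4,4)% 1/2 ✗ · (4,5)@ 3/4 ✓ · (4,6)@ 1/1 ✓
Row 5: (5,1)@ 2/2 ✓ · (5,2)@ 3/3 ✓ · (5,3)@ 1/3 ✗ · (5,5)@ 2/2 ✓
Row 6: (6,1)@ 3/3 ✓ · (6,2)@ 2/3 ✓ · (6,3)% 0/2 ✗ · (6,5)@ 1/1 ✓
Row 7: (7,1)@ 1/1 ✓ · (7,4)% 0/0 ✓ · (7,6)@ 0/0 ✓
Unsatisfied: (1,5), (1,6), (4,3), (4,4), (5,3), (6,3) — 6 in total.

6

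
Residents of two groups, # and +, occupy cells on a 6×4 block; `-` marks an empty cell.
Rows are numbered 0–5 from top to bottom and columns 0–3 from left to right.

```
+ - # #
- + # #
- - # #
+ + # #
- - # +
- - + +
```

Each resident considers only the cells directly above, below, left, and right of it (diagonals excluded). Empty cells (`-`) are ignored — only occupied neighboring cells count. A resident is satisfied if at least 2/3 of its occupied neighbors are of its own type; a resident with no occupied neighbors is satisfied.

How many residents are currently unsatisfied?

(0,0)+ 0/0 satisfied
(0,2)# 2/2 satisfied
(0,3)# 2/2 satisfied
(1,1)+ 0/1 not
(1,2)# 3/4 satisfied
(1,3)# 3/3 satisfied
(2,2)# 3/3 satisfied
(2,3)# 3/3 satisfied
(3,0)+ 1/1 satisfied
(3,1)+ 1/2 not
(3,2)# 3/4 satisfied
(3,3)# 2/3 satisfied
(4,2)# 1/3 not
(4,3)+ 1/3 not
(5,2)+ 1/2 not
(5,3)+ 2/2 satisfied
Unsatisfied: (1,1), (3,1), (4,2), (4,3), (5,2) — 5 in total.

5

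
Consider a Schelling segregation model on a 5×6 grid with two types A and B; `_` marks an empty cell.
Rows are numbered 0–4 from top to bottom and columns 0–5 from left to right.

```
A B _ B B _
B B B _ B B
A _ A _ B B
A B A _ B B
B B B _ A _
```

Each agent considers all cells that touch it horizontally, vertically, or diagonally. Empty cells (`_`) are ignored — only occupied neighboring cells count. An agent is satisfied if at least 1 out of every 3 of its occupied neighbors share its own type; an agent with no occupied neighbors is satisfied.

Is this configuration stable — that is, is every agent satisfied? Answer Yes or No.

(0,0)A 0/3 ✗
(0,1)B 3/4 ✓
(0,3)B 3/3 ✓
(0,4)B 3/3 ✓
(1,0)B 2/4 ✓
(1,1)B 3/6 ✓
(1,2)B 3/4 ✓
(1,4)B 5/5 ✓
(1,5)B 4/4 ✓
(2,0)A 1/4 ✗
(2,2)A 1/4 ✗
(2,4)B 5/5 ✓
(2,5)B 5/5 ✓
(3,0)A 1/4 ✗
(3,1)B 3/7 ✓
(3,2)A 1/4 ✗
(3,4)B 3/4 ✓
(3,5)B 3/4 ✓
(4,0)B 2/3 ✓
(4,1)B 3/5 ✓
(4,2)B 2/3 ✓
(4,4)A 0/2 ✗
For instance (0,0) has only 0/3 same-type neighbors, below 1/3.

No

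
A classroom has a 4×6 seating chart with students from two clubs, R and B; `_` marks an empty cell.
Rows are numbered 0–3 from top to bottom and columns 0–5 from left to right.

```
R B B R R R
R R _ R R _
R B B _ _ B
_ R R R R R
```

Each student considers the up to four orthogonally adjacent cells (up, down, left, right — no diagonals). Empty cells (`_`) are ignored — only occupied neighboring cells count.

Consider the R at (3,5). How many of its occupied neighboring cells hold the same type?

1

Occupied neighbors of (3,5): (2,5)=B, (3,4)=R.
Same type (R): 1 of 2.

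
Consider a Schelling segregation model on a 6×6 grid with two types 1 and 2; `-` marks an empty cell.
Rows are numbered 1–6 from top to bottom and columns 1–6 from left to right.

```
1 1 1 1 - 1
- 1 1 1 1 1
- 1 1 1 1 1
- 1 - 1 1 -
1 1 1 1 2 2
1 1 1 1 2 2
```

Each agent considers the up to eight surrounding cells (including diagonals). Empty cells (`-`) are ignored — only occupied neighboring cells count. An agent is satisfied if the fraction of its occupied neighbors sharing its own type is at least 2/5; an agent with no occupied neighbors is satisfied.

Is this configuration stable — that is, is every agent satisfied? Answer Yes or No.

(1,1)1 2/2 ok
(1,2)1 4/4 ok
(1,3)1 5/5 ok
(1,4)1 4/4 ok
(1,6)1 2/2 ok
(2,2)1 6/6 ok
(2,3)1 8/8 ok
(2,4)1 7/7 ok
(2,5)1 7/7 ok
(2,6)1 4/4 ok
(3,2)1 4/4 ok
(3,3)1 7/7 ok
(3,4)1 7/7 ok
(3,5)1 7/7 ok
(3,6)1 4/4 ok
(4,2)1 5/5 ok
(4,4)1 6/7 ok
(4,5)1 5/7 ok
(5,1)1 4/4 ok
(5,2)1 6/6 ok
(5,3)1 7/7 ok
(5,4)1 5/7 ok
(5,5)2 3/7 ok
(5,6)2 3/4 ok
(6,1)1 3/3 ok
(6,2)1 5/5 ok
(6,3)1 5/5 ok
(6,4)1 3/5 ok
(6,5)2 3/5 ok
(6,6)2 3/3 ok
All meet the threshold, so the configuration is stable.

Yes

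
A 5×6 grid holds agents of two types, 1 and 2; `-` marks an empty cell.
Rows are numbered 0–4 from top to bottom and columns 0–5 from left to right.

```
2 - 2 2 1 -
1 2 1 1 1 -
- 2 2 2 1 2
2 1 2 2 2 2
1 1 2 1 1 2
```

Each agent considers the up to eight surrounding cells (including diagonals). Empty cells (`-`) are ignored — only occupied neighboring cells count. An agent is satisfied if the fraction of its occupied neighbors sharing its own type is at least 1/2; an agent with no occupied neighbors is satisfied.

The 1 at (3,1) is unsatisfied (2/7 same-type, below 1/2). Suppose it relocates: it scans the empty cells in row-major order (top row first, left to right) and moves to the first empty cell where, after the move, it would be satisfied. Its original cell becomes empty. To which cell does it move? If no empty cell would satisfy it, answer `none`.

Vacating (3,1). Empty cells in order:
  (0,1): 2/5 same-type → still unsatisfied.
  (0,5): 2/2 same-type → satisfied — stop here.

(0,5)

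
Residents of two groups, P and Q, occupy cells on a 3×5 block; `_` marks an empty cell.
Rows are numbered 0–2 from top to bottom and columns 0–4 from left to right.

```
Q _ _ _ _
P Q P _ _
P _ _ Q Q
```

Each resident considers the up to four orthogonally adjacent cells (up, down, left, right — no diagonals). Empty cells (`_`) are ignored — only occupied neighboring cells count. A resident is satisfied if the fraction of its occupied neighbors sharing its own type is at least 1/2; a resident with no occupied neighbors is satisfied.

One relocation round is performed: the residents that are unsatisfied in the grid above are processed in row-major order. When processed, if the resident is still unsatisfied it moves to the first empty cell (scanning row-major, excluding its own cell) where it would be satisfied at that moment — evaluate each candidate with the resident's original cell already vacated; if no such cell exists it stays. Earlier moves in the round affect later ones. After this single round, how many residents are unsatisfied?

Initially unsatisfied (in order): (0,0), (1,0), (1,1), (1,2).
  (0,0) → (0,1).
  (1,0): now satisfied by earlier moves; stays.
  (1,1) → (0,0).
  (1,2): now satisfied by earlier moves; stays.
Resulting grid:
Q Q _ _ _
P _ P _ _
P _ _ Q Q
All satisfied now.

0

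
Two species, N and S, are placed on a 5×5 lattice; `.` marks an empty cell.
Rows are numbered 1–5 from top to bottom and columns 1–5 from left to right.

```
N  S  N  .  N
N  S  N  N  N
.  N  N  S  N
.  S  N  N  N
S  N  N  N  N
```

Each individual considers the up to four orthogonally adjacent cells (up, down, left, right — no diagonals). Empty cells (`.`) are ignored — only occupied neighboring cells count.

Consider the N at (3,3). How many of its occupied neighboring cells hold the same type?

Occupied neighbors of (3,3): (2,3)=N, (4,3)=N, (3,2)=N, (3,4)=S.
Same type (N): 3 of 4.

3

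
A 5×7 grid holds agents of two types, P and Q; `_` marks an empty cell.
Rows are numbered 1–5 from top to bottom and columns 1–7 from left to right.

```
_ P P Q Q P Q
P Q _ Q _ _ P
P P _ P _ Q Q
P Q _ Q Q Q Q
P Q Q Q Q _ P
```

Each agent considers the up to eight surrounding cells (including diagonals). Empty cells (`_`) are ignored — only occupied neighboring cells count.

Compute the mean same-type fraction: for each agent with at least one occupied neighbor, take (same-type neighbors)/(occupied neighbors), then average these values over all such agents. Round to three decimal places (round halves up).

Row 1: (1,2)P 2/3 · (1,3)P 1/4 · (1,4)Q 2/3 · (1,5)Q 2/3 · (1,6)P 1/3 · (1,7)Q 0/2
Row 2: (2,1)P 3/4 · (2,2)Q 0/5 · (2,4)Q 2/4 · (2,7)P 1/4
Row 3: (3,1)P 3/5 · (3,2)P 3/5 · (3,4)P 0/3 · (3,6)Q 4/5 · (3,7)Q 3/4
Row 4: (4,1)P 3/5 · (4,2)Q 2/6 · (4,4)Q 4/5 · (4,5)Q 5/6 · (4,6)Q 5/6 · (4,7)Q 3/4
Row 5: (5,1)P 1/3 · (5,2)Q 2/4 · (5,3)Q 4/4 · (5,4)Q 4/4 · (5,5)Q 4/4 · (5,7)P 0/2
Sum over 27 agents: 2/3 + 1/4 + 2/3 + 2/3 + 1/3 + 0/2 + 3/4 + 0/5 + 2/4 + 1/4 + 3/5 + 3/5 + 0/3 + 4/5 + 3/4 + 3/5 + 2/6 + 4/5 + 5/6 + 5/6 + 3/4 + 1/3 + 2/4 + 4/4 + 4/4 + 4/4 + 0/2 = 889/60; mean = 889/60 ÷ 27 = 889/1620 = 0.548765… → 0.549.

0.549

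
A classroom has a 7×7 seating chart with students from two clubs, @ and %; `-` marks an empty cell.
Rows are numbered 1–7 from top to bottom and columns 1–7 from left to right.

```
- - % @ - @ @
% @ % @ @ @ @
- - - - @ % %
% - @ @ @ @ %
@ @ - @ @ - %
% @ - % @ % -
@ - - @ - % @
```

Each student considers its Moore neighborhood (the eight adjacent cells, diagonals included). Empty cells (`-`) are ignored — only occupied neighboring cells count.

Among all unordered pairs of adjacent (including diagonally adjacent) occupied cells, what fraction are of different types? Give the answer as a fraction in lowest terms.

Scan each occupied cell's neighbors to the right and below (and the two forward diagonals) so each pair is counted once.
From row 1: 4 unlike of 13 pairs (running 4/13).
From row 2: 8 unlike of 14 pairs (running 12/27).
From row 3: 4 unlike of 10 pairs (running 16/37).
From row 4: 4 unlike of 15 pairs (running 20/52).
From row 5: 5 unlike of 12 pairs (running 25/64).
From row 6: 7 unlike of 10 pairs (running 32/74).
From row 7: 1 unlike of 1 pairs (running 33/75).
Total adjacent occupied pairs: 75; unlike-type pairs: 33.
33/75 reduces to 11/25.

11/25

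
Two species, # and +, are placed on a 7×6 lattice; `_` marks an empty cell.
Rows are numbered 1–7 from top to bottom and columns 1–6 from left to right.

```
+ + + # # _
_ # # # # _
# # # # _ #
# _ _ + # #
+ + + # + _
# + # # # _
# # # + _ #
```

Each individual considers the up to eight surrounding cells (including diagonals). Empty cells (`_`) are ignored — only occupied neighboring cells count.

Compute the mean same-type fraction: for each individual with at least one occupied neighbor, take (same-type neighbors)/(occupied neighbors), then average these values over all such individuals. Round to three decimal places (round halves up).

0.629

(1,1)+ 1/2
(1,2)+ 2/4
(1,3)+ 1/5
(1,4)# 4/5
(1,5)# 3/3
(2,2)# 4/7
(2,3)# 6/8
(2,4)# 6/7
(2,5)# 5/5
(3,1)# 3/3
(3,2)# 5/5
(3,3)# 5/6
(3,4)# 5/6
(3,6)# 3/3
(4,1)# 2/4
(4,4)+ 2/6
(4,5)# 4/6
(4,6)# 2/3
(5,1)+ 2/4
(5,2)+ 3/6
(5,3)+ 3/6
(5,4)# 4/7
(5,5)+ 1/6
(6,1)# 2/5
(6,2)+ 3/8
(6,3)# 4/8
(6,4)# 4/7
(6,5)# 3/5
(7,1)# 2/3
(7,2)# 4/5
(7,3)# 3/5
(7,4)+ 0/4
(7,6)# 1/1
Sum over 33 individuals: 1/2 + 2/4 + 1/5 + 4/5 + 3/3 + 4/7 + 6/8 + 6/7 + 5/5 + 3/3 + 5/5 + 5/6 + 5/6 + 3/3 + 2/4 + 2/6 + 4/6 + 2/3 + 2/4 + 3/6 + 3/6 + 4/7 + 1/6 + 2/5 + 3/8 + 4/8 + 4/7 + 3/5 + 2/3 + 4/5 + 3/5 + 0/4 + 1/1 = 17441/840; mean = 17441/840 ÷ 33 = 17441/27720 = 0.629184… → 0.629.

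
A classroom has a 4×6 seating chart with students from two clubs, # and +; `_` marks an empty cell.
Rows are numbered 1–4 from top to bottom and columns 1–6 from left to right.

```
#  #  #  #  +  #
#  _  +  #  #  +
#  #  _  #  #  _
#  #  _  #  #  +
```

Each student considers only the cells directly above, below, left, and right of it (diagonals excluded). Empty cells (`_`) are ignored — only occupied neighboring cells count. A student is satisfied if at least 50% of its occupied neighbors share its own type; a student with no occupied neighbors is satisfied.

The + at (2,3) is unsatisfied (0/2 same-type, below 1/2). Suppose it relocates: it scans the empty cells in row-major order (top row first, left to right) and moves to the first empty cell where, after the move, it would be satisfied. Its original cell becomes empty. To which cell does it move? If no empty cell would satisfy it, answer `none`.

Vacating (2,3). Empty cells in order:
  (2,2): 0/3 same-type → still unsatisfied.
  (3,3): 0/2 same-type → still unsatisfied.
  (3,6): 2/3 same-type → satisfied — stop here.

(3,6)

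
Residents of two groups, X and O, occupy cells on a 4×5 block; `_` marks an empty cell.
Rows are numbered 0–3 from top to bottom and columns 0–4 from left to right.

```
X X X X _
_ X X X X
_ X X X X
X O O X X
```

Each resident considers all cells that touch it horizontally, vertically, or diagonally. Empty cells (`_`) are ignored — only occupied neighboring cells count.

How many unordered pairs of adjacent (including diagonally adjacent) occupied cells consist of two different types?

Scan each occupied cell's neighbors to the right and below (and the two forward diagonals) so each pair is counted once.
Row 0: X(0,0)–X(0,1)= X(0,0)–X(1,1)= X(0,1)–X(0,2)= X(0,1)–X(1,1)= X(0,1)–X(1,2)= X(0,2)–X(0,3)= X(0,2)–X(1,2)= X(0,2)–X(1,3)= X(0,2)–X(1,1)= X(0,3)–X(1,3)= X(0,3)–X(1,4)= X(0,3)–X(1,2)=  → 0/12 unlike.
Row 1: X(1,1)–X(1,2)= X(1,1)–X(2,1)= X(1,1)–X(2,2)= X(1,2)–X(1,3)= X(1,2)–X(2,2)= X(1,2)–X(2,3)= X(1,2)–X(2,1)= X(1,3)–X(1,4)= X(1,3)–X(2,3)= X(1,3)–X(2,4)= X(1,3)–X(2,2)= X(1,4)–X(2,4)= X(1,4)–X(2,3)=  → 0/13 unlike.
Row 2: X(2,1)–X(2,2)= X(2,1)–O(3,1)≠ X(2,1)–O(3,2)≠ X(2,1)–X(3,0)= X(2,2)–X(2,3)= X(2,2)–O(3,2)≠ X(2,2)–X(3,3)= X(2,2)–O(3,1)≠ X(2,3)–X(2,4)= X(2,3)–X(3,3)= X(2,3)–X(3,4)= X(2,3)–O(3,2)≠ X(2,4)–X(3,4)= X(2,4)–X(3,3)=  → 5/14 unlike.
Row 3: X(3,0)–O(3,1)≠ O(3,1)–O(3,2)= O(3,2)–X(3,3)≠ X(3,3)–X(3,4)=  → 2/4 unlike.
Total adjacent occupied pairs: 43; unlike-type pairs: 7.

7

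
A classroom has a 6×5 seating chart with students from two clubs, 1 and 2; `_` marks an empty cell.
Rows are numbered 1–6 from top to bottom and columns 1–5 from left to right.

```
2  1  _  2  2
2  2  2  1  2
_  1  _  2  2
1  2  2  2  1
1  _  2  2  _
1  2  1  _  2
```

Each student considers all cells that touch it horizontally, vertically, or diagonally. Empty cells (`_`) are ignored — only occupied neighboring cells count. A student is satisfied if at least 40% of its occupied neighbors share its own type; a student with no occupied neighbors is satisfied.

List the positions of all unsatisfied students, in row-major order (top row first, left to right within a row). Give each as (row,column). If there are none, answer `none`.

(1,2), (2,4), (3,2), (4,5), (6,2), (6,3)

(1,1)2 2/3 ✓
(1,2)1 0/4 ✗
(1,4)2 3/4 ✓
(1,5)2 2/3 ✓
(2,1)2 2/4 ✓
(2,2)2 3/5 ✓
(2,3)2 3/6 ✓
(2,4)1 0/6 ✗
(2,5)2 4/5 ✓
(3,2)1 1/6 ✗
(3,4)2 5/7 ✓
(3,5)2 3/5 ✓
(4,1)1 2/3 ✓
(4,2)2 2/5 ✓
(4,3)2 5/6 ✓
(4,4)2 5/6 ✓
(4,5)1 0/4 ✗
(5,1)1 2/4 ✓
(5,3)2 5/6 ✓
(5,4)2 4/6 ✓
(6,1)1 1/2 ✓
(6,2)2 1/4 ✗
(6,3)1 0/3 ✗
(6,5)2 1/1 ✓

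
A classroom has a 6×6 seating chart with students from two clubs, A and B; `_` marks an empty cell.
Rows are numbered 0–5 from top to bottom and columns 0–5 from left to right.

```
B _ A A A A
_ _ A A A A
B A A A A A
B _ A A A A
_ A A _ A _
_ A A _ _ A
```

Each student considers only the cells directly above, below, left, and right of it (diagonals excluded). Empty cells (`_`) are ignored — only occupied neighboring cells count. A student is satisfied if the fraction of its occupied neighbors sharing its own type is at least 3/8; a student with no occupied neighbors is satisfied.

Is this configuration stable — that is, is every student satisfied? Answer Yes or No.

Row 0: (0,0)B 0/0 ok · (0,2)A 2/2 ok · (0,3)A 3/3 ok · (0,4)A 3/3 ok · (0,5)A 2/2 ok
Row 1: (1,2)A 3/3 ok · (1,3)A 4/4 ok · (1,4)A 4/4 ok · (1,5)A 3/3 ok
Row 2: (2,0)B 1/2 ok · (2,1)A 1/2 ok · (2,2)A 4/4 ok · (2,3)A 4/4 ok · (2,4)A 4/4 ok · (2,5)A 3/3 ok
Row 3: (3,0)B 1/1 ok · (3,2)A 3/3 ok · (3,3)A 3/3 ok · (3,4)A 4/4 ok · (3,5)A 2/2 ok
Row 4: (4,1)A 2/2 ok · (4,2)A 3/3 ok · (4,4)A 1/1 ok
Row 5: (5,1)A 2/2 ok · (5,2)A 2/2 ok · (5,5)A 0/0 ok
All meet the threshold, so the configuration is stable.

Yes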